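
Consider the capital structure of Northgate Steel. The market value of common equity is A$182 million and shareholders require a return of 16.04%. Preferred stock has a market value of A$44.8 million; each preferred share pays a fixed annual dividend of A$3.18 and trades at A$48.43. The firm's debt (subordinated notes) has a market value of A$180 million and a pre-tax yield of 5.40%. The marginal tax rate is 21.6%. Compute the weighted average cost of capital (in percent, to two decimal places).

Cost of preferred: Rp = 3.18 / 48.43 = 6.5662%.
Total capital V = 182 + 44.8 + 180 = 406.8.
Equity: weight = 182/406.8 = 0.4474; cost = 16.04%.
Preferred: weight = 44.8/406.8 = 0.1101; cost = 6.5662%.
Subordinated notes: weight = 180/406.8 = 0.4425; after-tax cost = 5.4% × (1 − 21.6%) = 4.2336%.
WACC = 0.4474 × 16.0400% + 0.1101 × 6.5662% + 0.4425 × 4.2336% = 9.7726%.

9.77%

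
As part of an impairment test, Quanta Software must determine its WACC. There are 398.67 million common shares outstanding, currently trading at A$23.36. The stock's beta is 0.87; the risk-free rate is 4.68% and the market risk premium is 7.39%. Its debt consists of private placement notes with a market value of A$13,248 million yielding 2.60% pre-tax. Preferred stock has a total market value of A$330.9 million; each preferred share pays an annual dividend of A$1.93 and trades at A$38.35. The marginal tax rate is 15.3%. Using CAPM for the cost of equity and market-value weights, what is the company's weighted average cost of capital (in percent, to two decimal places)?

Cost of equity via CAPM: Re = 4.68% + 0.87 × 7.39% = 11.1093%.
Cost of preferred: Rp = 1.93 / 38.35 = 5.0326%.
Market value of equity E = 23.36 × 398.67m = 9312.9312m.
Total capital V = 9312.9312 + 330.9 + 13248 = 22891.8312.
Equity: weight = 9312.9312/22891.8312 = 0.4068; cost = 11.1093%.
Preferred: weight = 330.9/22891.8312 = 0.0145; cost = 5.0326%.
Private placement notes: weight = 13248/22891.8312 = 0.5787; after-tax cost = 2.6% × (1 − 15.3%) = 2.2022%.
WACC = 0.4068 × 11.1093% + 0.0145 × 5.0326% + 0.5787 × 2.2022% = 5.8667%.

5.87%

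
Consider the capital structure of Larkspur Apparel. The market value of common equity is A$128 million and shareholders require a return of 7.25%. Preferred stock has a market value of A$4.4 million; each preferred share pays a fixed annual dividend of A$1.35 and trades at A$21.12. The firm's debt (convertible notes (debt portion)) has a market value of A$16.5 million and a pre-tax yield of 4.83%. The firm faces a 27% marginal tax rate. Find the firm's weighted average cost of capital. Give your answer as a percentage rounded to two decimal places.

Cost of preferred: Rp = 1.35 / 21.12 = 6.3920%.
Total capital V = 128 + 4.4 + 16.5 = 148.9.
Equity: weight = 128/148.9 = 0.8596; cost = 7.25%.
Preferred: weight = 4.4/148.9 = 0.0296; cost = 6.392%.
Convertible notes (debt portion): weight = 16.5/148.9 = 0.1108; after-tax cost = 4.83% × (1 − 27%) = 3.5259%.
WACC = 0.8596 × 7.2500% + 0.0296 × 6.3920% + 0.1108 × 3.5259% = 6.8120%.

6.81%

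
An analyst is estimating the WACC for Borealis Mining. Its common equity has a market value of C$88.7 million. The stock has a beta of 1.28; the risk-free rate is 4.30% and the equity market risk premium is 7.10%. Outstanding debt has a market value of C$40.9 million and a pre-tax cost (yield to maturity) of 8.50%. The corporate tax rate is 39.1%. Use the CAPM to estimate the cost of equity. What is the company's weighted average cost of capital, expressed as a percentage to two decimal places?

10.80%

Cost of equity via CAPM: Re = 4.3% + 1.28 × 7.1% = 13.3880%.
Total capital V = 88.7 + 40.9 = 129.6.
Equity: weight = 88.7/129.6 = 0.6844; cost = 13.388%.
Debt: weight = 40.9/129.6 = 0.3156; after-tax cost = 8.5% × (1 − 39.1%) = 5.1765%.
WACC = 0.6844 × 13.3880% + 0.3156 × 5.1765% = 10.7966%.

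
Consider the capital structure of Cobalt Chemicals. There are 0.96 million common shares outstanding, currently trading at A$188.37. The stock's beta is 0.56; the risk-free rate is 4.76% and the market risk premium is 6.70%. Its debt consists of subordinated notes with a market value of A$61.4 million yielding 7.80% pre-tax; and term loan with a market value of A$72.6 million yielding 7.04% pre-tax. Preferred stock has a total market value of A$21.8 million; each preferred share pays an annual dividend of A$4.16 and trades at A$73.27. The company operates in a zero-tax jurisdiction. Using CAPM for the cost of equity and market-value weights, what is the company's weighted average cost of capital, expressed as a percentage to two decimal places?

7.88%

Cost of equity via CAPM: Re = 4.76% + 0.56 × 6.7% = 8.5120%.
Cost of preferred: Rp = 4.16 / 73.27 = 5.6776%.
Market value of equity E = 188.37 × 0.96m = 180.8352m.
Total capital V = 180.8352 + 21.8 + 61.4 + 72.6 = 336.6352.
Equity: weight = 180.8352/336.6352 = 0.5372; cost = 8.512%.
Preferred: weight = 21.8/336.6352 = 0.0648; cost = 5.6776%.
Subordinated notes: weight = 61.4/336.6352 = 0.1824; after-tax cost = 7.8% × (1 − 0%) = 7.8000%.
Term loan: weight = 72.6/336.6352 = 0.2157; after-tax cost = 7.04% × (1 − 0%) = 7.0400%.
WACC = 0.5372 × 8.5120% + 0.0648 × 5.6776% + 0.1824 × 7.8000% + 0.2157 × 7.0400% = 7.8811%.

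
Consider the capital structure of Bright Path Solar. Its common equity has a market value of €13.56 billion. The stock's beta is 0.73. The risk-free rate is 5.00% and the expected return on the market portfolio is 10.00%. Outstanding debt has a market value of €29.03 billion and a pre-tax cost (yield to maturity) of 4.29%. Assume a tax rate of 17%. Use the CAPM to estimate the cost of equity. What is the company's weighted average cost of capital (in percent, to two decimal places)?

Market risk premium = 10.0% − 5.0% = 5.0%.
Cost of equity via CAPM: Re = 5.0% + 0.73 × 5.0% = 8.6500%.
Total capital V = 13.56 + 29.03 = 42.59.
Equity: weight = 13.56/42.59 = 0.3184; cost = 8.65%.
Debt: weight = 29.03/42.59 = 0.6816; after-tax cost = 4.29% × (1 − 17%) = 3.5607%.
WACC = 0.3184 × 8.6500% + 0.6816 × 3.5607% = 5.1811%.

5.18%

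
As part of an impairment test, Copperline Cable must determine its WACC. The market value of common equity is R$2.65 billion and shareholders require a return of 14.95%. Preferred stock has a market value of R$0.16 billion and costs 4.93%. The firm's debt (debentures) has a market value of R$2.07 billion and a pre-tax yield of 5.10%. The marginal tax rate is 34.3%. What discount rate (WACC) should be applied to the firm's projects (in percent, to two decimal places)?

Total capital V = 2.65 + 0.16 + 2.07 = 4.88.
Equity: weight = 2.65/4.88 = 0.5430; cost = 14.95%.
Preferred: weight = 0.16/4.88 = 0.0328; cost = 4.93%.
Debentures: weight = 2.07/4.88 = 0.4242; after-tax cost = 5.1% × (1 − 34.3%) = 3.3507%.
WACC = 0.5430 × 14.9500% + 0.0328 × 4.9300% + 0.4242 × 3.3507% = 9.7013%.

9.70%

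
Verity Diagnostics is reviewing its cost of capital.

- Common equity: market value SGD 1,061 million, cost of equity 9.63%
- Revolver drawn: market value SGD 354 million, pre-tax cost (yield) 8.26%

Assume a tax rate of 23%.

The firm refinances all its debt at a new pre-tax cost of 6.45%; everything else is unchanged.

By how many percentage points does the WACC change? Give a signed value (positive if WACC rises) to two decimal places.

Current WACC:
Total capital V = 1061 + 354 = 1415.
Equity: weight = 1061/1415 = 0.7498; cost = 9.63%.
Revolver drawn: weight = 354/1415 = 0.2502; after-tax cost = 8.26% × (1 − 23%) = 6.3602%.
WACC = 0.7498 × 9.6300% + 0.2502 × 6.3602% = 8.8120%.
After the change:
Total capital V = 1061 + 354 = 1415.
Equity: weight = 1061/1415 = 0.7498; cost = 9.63%.
Revolver drawn: weight = 354/1415 = 0.2502; after-tax cost = 6.45% × (1 − 23%) = 4.9665%.
WACC = 0.7498 × 9.6300% + 0.2502 × 4.9665% = 8.4633%.
Change in WACC = 8.4633% − 8.8120% = -0.3487 pp.

-0.35 pp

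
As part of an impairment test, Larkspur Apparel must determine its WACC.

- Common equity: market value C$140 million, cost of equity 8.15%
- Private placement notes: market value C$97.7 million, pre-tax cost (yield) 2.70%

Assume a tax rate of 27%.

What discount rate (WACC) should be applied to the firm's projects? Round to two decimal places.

5.61%

Total capital V = 140 + 97.7 = 237.7.
Equity: weight = 140/237.7 = 0.5890; cost = 8.15%.
Private placement notes: weight = 97.7/237.7 = 0.4110; after-tax cost = 2.7% × (1 − 27%) = 1.9710%.
WACC = 0.5890 × 8.1500% + 0.4110 × 1.9710% = 5.6103%.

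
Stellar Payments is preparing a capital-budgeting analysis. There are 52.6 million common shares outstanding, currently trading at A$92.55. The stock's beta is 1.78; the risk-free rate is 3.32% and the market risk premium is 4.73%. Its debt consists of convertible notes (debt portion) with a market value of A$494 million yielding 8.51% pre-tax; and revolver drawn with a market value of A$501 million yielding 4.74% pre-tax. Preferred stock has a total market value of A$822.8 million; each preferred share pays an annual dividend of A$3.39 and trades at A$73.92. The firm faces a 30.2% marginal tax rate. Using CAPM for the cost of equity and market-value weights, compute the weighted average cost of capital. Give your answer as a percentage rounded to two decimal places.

9.80%

Cost of equity via CAPM: Re = 3.32% + 1.78 × 4.73% = 11.7394%.
Cost of preferred: Rp = 3.39 / 73.92 = 4.5860%.
Market value of equity E = 92.55 × 52.6m = 4868.13m.
Total capital V = 4868.13 + 822.8 + 494 + 501 = 6685.93.
Equity: weight = 4868.13/6685.93 = 0.7281; cost = 11.7394%.
Preferred: weight = 822.8/6685.93 = 0.1231; cost = 4.586%.
Convertible notes (debt portion): weight = 494/6685.93 = 0.0739; after-tax cost = 8.51% × (1 − 30.2%) = 5.9400%.
Revolver drawn: weight = 501/6685.93 = 0.0749; after-tax cost = 4.74% × (1 − 30.2%) = 3.3085%.
WACC = 0.7281 × 11.7394% + 0.1231 × 4.5860% + 0.0739 × 5.9400% + 0.0749 × 3.3085% = 9.7988%.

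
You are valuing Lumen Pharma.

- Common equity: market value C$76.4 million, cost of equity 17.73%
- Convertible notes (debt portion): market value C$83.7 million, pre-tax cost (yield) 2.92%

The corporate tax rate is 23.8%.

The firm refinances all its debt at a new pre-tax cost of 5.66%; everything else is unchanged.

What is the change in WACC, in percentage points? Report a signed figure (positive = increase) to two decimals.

+1.09 pp

Current WACC:
Total capital V = 76.4 + 83.7 = 160.1.
Equity: weight = 76.4/160.1 = 0.4772; cost = 17.73%.
Convertible notes (debt portion): weight = 83.7/160.1 = 0.5228; after-tax cost = 2.92% × (1 − 23.8%) = 2.2250%.
WACC = 0.4772 × 17.7300% + 0.5228 × 2.2250% = 9.6240%.
After the change:
Total capital V = 76.4 + 83.7 = 160.1.
Equity: weight = 76.4/160.1 = 0.4772; cost = 17.73%.
Convertible notes (debt portion): weight = 83.7/160.1 = 0.5228; after-tax cost = 5.66% × (1 − 23.8%) = 4.3129%.
WACC = 0.4772 × 17.7300% + 0.5228 × 4.3129% = 10.7156%.
Change in WACC = 10.7156% − 9.6240% = 1.0915 pp.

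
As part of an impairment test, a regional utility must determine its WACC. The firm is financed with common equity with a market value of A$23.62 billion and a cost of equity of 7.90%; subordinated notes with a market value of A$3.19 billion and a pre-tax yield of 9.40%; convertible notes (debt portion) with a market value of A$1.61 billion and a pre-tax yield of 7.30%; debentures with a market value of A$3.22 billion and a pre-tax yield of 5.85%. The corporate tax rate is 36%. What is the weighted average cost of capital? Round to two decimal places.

Total capital V = 23.62 + 3.19 + 1.61 + 3.22 = 31.64.
Equity: weight = 23.62/31.64 = 0.7465; cost = 7.9%.
Subordinated notes: weight = 3.19/31.64 = 0.1008; after-tax cost = 9.4% × (1 − 36%) = 6.0160%.
Convertible notes (debt portion): weight = 1.61/31.64 = 0.0509; after-tax cost = 7.3% × (1 − 36%) = 4.6720%.
Debentures: weight = 3.22/31.64 = 0.1018; after-tax cost = 5.85% × (1 − 36%) = 3.7440%.
WACC = 0.7465 × 7.9000% + 0.1008 × 6.0160% + 0.0509 × 4.6720% + 0.1018 × 3.7440% = 7.1228%.

7.12%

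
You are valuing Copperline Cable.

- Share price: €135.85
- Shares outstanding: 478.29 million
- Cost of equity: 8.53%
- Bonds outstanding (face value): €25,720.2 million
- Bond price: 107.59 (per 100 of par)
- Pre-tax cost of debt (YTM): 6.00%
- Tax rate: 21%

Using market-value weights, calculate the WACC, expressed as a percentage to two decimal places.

Market value of equity E = 135.85 × 478.29m = 64975.6965m. Market value of debt D = 25720.2m × 107.59/100 = 27672.36318m.
Total capital V = 64975.6965 + 27672.36318 = 92648.05968.
Equity: weight = 64975.6965/92648.05968 = 0.7013; cost = 8.53%.
Bonds outstanding: weight = 27672.36318/92648.05968 = 0.2987; after-tax cost = 6% × (1 − 21%) = 4.7400%.
WACC = 0.7013 × 8.5300% + 0.2987 × 4.7400% = 7.3980%.

7.40%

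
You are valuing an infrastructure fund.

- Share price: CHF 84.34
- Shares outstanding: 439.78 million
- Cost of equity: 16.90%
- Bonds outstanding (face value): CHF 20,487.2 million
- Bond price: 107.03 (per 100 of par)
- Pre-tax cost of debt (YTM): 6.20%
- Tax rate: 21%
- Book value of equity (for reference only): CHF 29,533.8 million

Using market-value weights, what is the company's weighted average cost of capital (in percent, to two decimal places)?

Market value of equity E = 84.34 × 439.78m = 37091.0452m. Market value of debt D = 20487.2m × 107.03/100 = 21927.45016m.
Total capital V = 37091.0452 + 21927.45016 = 59018.49536.
Equity: weight = 37091.0452/59018.49536 = 0.6285; cost = 16.9%.
Bonds outstanding: weight = 21927.45016/59018.49536 = 0.3715; after-tax cost = 6.2% × (1 − 21%) = 4.8980%.
WACC = 0.6285 × 16.9000% + 0.3715 × 4.8980% = 12.4408%.

12.44%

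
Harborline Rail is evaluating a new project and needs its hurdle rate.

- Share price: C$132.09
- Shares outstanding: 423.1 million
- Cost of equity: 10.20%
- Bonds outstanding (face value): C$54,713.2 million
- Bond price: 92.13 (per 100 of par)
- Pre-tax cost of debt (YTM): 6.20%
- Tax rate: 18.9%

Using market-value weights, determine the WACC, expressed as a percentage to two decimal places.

7.75%

Market value of equity E = 132.09 × 423.1m = 55887.279m. Market value of debt D = 54713.2m × 92.13/100 = 50407.27116m.
Total capital V = 55887.279 + 50407.27116 = 106294.55016.
Equity: weight = 55887.279/106294.55016 = 0.5258; cost = 10.2%.
Bonds outstanding: weight = 50407.27116/106294.55016 = 0.4742; after-tax cost = 6.2% × (1 − 18.9%) = 5.0282%.
WACC = 0.5258 × 10.2000% + 0.4742 × 5.0282% = 7.7474%.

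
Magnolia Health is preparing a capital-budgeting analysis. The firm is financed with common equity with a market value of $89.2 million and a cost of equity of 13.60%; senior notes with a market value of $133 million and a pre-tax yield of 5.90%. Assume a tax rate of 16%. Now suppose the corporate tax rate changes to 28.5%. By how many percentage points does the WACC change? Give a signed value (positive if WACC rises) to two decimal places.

Current WACC:
Total capital V = 89.2 + 133 = 222.2.
Equity: weight = 89.2/222.2 = 0.4014; cost = 13.6%.
Senior notes: weight = 133/222.2 = 0.5986; after-tax cost = 5.9% × (1 − 16%) = 4.9560%.
WACC = 0.4014 × 13.6000% + 0.5986 × 4.9560% = 8.4260%.
After the change:
Total capital V = 89.2 + 133 = 222.2.
Equity: weight = 89.2/222.2 = 0.4014; cost = 13.6%.
Senior notes: weight = 133/222.2 = 0.5986; after-tax cost = 5.9% × (1 − 28.5%) = 4.2185%.
WACC = 0.4014 × 13.6000% + 0.5986 × 4.2185% = 7.9846%.
Change in WACC = 7.9846% − 8.4260% = -0.4414 pp.

-0.44 pp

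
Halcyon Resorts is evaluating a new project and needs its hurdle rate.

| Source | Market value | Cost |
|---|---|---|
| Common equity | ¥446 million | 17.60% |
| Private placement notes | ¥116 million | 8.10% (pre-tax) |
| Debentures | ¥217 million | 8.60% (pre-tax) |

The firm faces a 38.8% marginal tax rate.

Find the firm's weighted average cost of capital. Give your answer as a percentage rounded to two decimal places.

Total capital V = 446 + 116 + 217 = 779.
Equity: weight = 446/779 = 0.5725; cost = 17.6%.
Private placement notes: weight = 116/779 = 0.1489; after-tax cost = 8.1% × (1 − 38.8%) = 4.9572%.
Debentures: weight = 217/779 = 0.2786; after-tax cost = 8.6% × (1 − 38.8%) = 5.2632%.
WACC = 0.5725 × 17.6000% + 0.1489 × 4.9572% + 0.2786 × 5.2632% = 12.2808%.

12.28%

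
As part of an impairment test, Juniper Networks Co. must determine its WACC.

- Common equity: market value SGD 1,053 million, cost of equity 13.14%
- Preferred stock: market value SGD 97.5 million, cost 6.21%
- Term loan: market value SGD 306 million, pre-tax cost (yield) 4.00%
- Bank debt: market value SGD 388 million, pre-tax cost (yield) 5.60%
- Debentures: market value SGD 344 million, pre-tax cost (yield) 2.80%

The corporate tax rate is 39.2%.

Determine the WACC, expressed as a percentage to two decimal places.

Total capital V = 1053 + 97.5 + 306 + 388 + 344 = 2188.5.
Equity: weight = 1053/2188.5 = 0.4812; cost = 13.14%.
Preferred: weight = 97.5/2188.5 = 0.0446; cost = 6.21%.
Term loan: weight = 306/2188.5 = 0.1398; after-tax cost = 4% × (1 − 39.2%) = 2.4320%.
Bank debt: weight = 388/2188.5 = 0.1773; after-tax cost = 5.6% × (1 − 39.2%) = 3.4048%.
Debentures: weight = 344/2188.5 = 0.1572; after-tax cost = 2.8% × (1 − 39.2%) = 1.7024%.
WACC = 0.4812 × 13.1400% + 0.0446 × 6.2100% + 0.1398 × 2.4320% + 0.1773 × 3.4048% + 0.1572 × 1.7024% = 7.8103%.

7.81%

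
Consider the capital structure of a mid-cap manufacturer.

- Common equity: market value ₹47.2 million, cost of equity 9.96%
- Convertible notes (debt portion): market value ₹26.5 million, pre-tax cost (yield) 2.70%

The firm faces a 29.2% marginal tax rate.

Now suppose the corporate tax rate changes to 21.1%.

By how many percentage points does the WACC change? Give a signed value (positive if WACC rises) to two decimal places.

+0.08 pp

Current WACC:
Total capital V = 47.2 + 26.5 = 73.7.
Equity: weight = 47.2/73.7 = 0.6404; cost = 9.96%.
Convertible notes (debt portion): weight = 26.5/73.7 = 0.3596; after-tax cost = 2.7% × (1 − 29.2%) = 1.9116%.
WACC = 0.6404 × 9.9600% + 0.3596 × 1.9116% = 7.0661%.
After the change:
Total capital V = 47.2 + 26.5 = 73.7.
Equity: weight = 47.2/73.7 = 0.6404; cost = 9.96%.
Convertible notes (debt portion): weight = 26.5/73.7 = 0.3596; after-tax cost = 2.7% × (1 − 21.1%) = 2.1303%.
WACC = 0.6404 × 9.9600% + 0.3596 × 2.1303% = 7.1447%.
Change in WACC = 7.1447% − 7.0661% = 0.0786 pp.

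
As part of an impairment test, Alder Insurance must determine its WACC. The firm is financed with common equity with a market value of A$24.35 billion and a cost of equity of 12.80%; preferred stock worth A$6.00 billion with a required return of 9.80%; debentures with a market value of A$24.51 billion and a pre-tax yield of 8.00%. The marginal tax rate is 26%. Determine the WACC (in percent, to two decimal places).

Total capital V = 24.35 + 6 + 24.51 = 54.86.
Equity: weight = 24.35/54.86 = 0.4439; cost = 12.8%.
Preferred: weight = 6/54.86 = 0.1094; cost = 9.8%.
Debentures: weight = 24.51/54.86 = 0.4468; after-tax cost = 8% × (1 − 26%) = 5.9200%.
WACC = 0.4439 × 12.8000% + 0.1094 × 9.8000% + 0.4468 × 5.9200% = 9.3981%.

9.40%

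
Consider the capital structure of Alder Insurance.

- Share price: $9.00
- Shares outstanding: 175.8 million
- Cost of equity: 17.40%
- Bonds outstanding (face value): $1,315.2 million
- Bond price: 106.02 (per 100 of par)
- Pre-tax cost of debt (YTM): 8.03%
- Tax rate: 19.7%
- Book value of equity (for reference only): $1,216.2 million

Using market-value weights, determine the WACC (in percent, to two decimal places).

Market value of equity E = 9.0 × 175.8m = 1582.2m. Market value of debt D = 1315.2m × 106.02/100 = 1394.37504m.
Total capital V = 1582.2 + 1394.37504 = 2976.57504.
Equity: weight = 1582.2/2976.57504 = 0.5316; cost = 17.4%.
Bonds outstanding: weight = 1394.37504/2976.57504 = 0.4684; after-tax cost = 8.03% × (1 − 19.7%) = 6.4481%.
WACC = 0.5316 × 17.4000% + 0.4684 × 6.4481% = 12.2696%.

12.27%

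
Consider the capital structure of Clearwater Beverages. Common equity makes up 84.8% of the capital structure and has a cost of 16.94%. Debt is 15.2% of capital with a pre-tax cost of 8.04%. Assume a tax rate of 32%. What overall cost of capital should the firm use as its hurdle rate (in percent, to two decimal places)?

After-tax cost of debt = 8.04% × (1 − 32%) = 5.4672%.
WACC = 0.848 × 16.9400% + 0.152 × 5.4672% = 15.1961%.

15.20%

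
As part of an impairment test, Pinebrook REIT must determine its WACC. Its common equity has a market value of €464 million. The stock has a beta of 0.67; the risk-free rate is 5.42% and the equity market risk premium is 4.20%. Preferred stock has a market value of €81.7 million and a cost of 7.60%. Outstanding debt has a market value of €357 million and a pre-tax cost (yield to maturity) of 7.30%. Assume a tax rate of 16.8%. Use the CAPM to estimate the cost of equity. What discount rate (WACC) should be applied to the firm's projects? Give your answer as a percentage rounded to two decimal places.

7.32%

Cost of equity via CAPM: Re = 5.42% + 0.67 × 4.2% = 8.2340%.
Total capital V = 464 + 81.7 + 357 = 902.7.
Equity: weight = 464/902.7 = 0.5140; cost = 8.234%.
Preferred: weight = 81.7/902.7 = 0.0905; cost = 7.6%.
Debt: weight = 357/902.7 = 0.3955; after-tax cost = 7.3% × (1 − 16.8%) = 6.0736%.
WACC = 0.5140 × 8.2340% + 0.0905 × 7.6000% + 0.3955 × 6.0736% = 7.3222%.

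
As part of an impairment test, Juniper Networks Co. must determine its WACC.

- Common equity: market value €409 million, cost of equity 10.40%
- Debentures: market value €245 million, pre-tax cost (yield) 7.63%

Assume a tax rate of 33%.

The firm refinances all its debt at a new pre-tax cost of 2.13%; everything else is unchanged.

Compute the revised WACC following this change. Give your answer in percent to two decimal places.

After the change:
Total capital V = 409 + 245 = 654.
Equity: weight = 409/654 = 0.6254; cost = 10.4%.
Debentures: weight = 245/654 = 0.3746; after-tax cost = 2.13% × (1 − 33%) = 1.4271%.
WACC = 0.6254 × 10.4000% + 0.3746 × 1.4271% = 7.0386%.

7.04%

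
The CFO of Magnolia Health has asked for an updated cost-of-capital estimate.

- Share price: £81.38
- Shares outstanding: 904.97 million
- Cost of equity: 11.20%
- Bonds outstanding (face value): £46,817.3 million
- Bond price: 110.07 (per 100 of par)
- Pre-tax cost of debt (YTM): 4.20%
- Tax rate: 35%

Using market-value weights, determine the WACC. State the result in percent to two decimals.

Market value of equity E = 81.38 × 904.97m = 73646.4586m. Market value of debt D = 46817.3m × 110.07/100 = 51531.80211m.
Total capital V = 73646.4586 + 51531.80211 = 125178.26071.
Equity: weight = 73646.4586/125178.26071 = 0.5883; cost = 11.2%.
Bonds outstanding: weight = 51531.80211/125178.26071 = 0.4117; after-tax cost = 4.2% × (1 − 35%) = 2.7300%.
WACC = 0.5883 × 11.2000% + 0.4117 × 2.7300% = 7.7132%.

7.71%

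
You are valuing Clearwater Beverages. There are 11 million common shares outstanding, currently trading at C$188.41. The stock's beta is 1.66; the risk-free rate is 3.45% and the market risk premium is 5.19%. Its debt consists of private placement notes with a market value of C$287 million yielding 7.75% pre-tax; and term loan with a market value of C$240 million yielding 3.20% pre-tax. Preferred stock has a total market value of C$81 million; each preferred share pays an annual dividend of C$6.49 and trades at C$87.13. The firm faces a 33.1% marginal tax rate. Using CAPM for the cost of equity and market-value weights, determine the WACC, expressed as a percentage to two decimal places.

Cost of equity via CAPM: Re = 3.45% + 1.66 × 5.19% = 12.0654%.
Cost of preferred: Rp = 6.49 / 87.13 = 7.4486%.
Market value of equity E = 188.41 × 11m = 2072.51m.
Total capital V = 2072.51 + 81 + 287 + 240 = 2680.51.
Equity: weight = 2072.51/2680.51 = 0.7732; cost = 12.0654%.
Preferred: weight = 81/2680.51 = 0.0302; cost = 7.4486%.
Private placement notes: weight = 287/2680.51 = 0.1071; after-tax cost = 7.75% × (1 − 33.1%) = 5.1848%.
Term loan: weight = 240/2680.51 = 0.0895; after-tax cost = 3.2% × (1 − 33.1%) = 2.1408%.
WACC = 0.7732 × 12.0654% + 0.0302 × 7.4486% + 0.1071 × 5.1848% + 0.0895 × 2.1408% = 10.3006%.

10.30%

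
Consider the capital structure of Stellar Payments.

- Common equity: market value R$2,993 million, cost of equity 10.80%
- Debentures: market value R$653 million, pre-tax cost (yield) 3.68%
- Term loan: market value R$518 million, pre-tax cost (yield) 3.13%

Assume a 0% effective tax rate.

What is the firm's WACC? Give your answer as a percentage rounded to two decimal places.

Total capital V = 2993 + 653 + 518 = 4164.
Equity: weight = 2993/4164 = 0.7188; cost = 10.8%.
Debentures: weight = 653/4164 = 0.1568; after-tax cost = 3.68% × (1 − 0%) = 3.6800%.
Term loan: weight = 518/4164 = 0.1244; after-tax cost = 3.13% × (1 − 0%) = 3.1300%.
WACC = 0.7188 × 10.8000% + 0.1568 × 3.6800% + 0.1244 × 3.1300% = 8.7293%.

8.73%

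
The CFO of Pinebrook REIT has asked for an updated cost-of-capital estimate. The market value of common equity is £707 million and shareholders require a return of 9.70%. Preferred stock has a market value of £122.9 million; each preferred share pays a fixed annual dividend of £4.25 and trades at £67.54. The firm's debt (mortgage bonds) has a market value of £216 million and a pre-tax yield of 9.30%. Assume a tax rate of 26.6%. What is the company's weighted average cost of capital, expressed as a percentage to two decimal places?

8.71%

Cost of preferred: Rp = 4.25 / 67.54 = 6.2926%.
Total capital V = 707 + 122.9 + 216 = 1045.9.
Equity: weight = 707/1045.9 = 0.6760; cost = 9.7%.
Preferred: weight = 122.9/1045.9 = 0.1175; cost = 6.2926%.
Mortgage bonds: weight = 216/1045.9 = 0.2065; after-tax cost = 9.3% × (1 − 26.6%) = 6.8262%.
WACC = 0.6760 × 9.7000% + 0.1175 × 6.2926% + 0.2065 × 6.8262% = 8.7061%.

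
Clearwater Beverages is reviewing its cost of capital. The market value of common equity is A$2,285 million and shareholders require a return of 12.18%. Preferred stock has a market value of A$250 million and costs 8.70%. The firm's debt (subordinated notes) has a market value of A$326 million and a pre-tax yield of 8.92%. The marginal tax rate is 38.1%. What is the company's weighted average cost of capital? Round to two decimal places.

11.12%

Total capital V = 2285 + 250 + 326 = 2861.
Equity: weight = 2285/2861 = 0.7987; cost = 12.18%.
Preferred: weight = 250/2861 = 0.0874; cost = 8.7%.
Subordinated notes: weight = 326/2861 = 0.1139; after-tax cost = 8.92% × (1 − 38.1%) = 5.5215%.
WACC = 0.7987 × 12.1800% + 0.0874 × 8.7000% + 0.1139 × 5.5215% = 11.1172%.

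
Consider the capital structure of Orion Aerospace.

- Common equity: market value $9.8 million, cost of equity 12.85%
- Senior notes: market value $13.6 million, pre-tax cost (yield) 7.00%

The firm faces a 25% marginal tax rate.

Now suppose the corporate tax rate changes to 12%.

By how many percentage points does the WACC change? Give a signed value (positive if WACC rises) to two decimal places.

Current WACC:
Total capital V = 9.8 + 13.6 = 23.4.
Equity: weight = 9.8/23.4 = 0.4188; cost = 12.85%.
Senior notes: weight = 13.6/23.4 = 0.5812; after-tax cost = 7% × (1 − 25%) = 5.2500%.
WACC = 0.4188 × 12.8500% + 0.5812 × 5.2500% = 8.4329%.
After the change:
Total capital V = 9.8 + 13.6 = 23.4.
Equity: weight = 9.8/23.4 = 0.4188; cost = 12.85%.
Senior notes: weight = 13.6/23.4 = 0.5812; after-tax cost = 7% × (1 − 12%) = 6.1600%.
WACC = 0.4188 × 12.8500% + 0.5812 × 6.1600% = 8.9618%.
Change in WACC = 8.9618% − 8.4329% = 0.5289 pp.

+0.53 pp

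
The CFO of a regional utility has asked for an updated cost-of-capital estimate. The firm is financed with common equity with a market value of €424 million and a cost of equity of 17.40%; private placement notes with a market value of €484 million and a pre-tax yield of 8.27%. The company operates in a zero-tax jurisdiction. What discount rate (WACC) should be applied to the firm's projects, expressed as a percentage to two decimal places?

12.53%

Total capital V = 424 + 484 = 908.
Equity: weight = 424/908 = 0.4670; cost = 17.4%.
Private placement notes: weight = 484/908 = 0.5330; after-tax cost = 8.27% × (1 − 0%) = 8.2700%.
WACC = 0.4670 × 17.4000% + 0.5330 × 8.2700% = 12.5333%.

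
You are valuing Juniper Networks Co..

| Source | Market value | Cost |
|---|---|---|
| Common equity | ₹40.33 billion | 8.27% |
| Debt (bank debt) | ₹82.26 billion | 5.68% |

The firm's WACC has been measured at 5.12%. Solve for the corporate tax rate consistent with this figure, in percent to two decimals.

37.05%

Total capital V = 40.33 + 82.26 = 122.59.
Equity weight = 40.33/122.59 = 0.3290.
Bank debt weight = 82.26/122.59 = 0.6710.
Equity contribution = 0.3290 × 8.27% = 2.7207%.
Debt contribution must be 5.12% − 2.7207% = 2.3993%.
0.6710 × 5.68% × (1 − T) = 2.3993%  ⇒  (1 − T) = 0.6295.
T = 37.0487%.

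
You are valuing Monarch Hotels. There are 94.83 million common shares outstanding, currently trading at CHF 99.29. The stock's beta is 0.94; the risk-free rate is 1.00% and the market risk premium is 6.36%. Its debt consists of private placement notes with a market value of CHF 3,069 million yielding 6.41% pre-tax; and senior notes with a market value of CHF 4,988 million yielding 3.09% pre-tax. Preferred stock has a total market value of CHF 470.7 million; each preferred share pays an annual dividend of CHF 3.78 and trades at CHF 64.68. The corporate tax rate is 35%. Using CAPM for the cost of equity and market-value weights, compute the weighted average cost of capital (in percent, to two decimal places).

5.09%

Cost of equity via CAPM: Re = 1.0% + 0.94 × 6.36% = 6.9784%.
Cost of preferred: Rp = 3.78 / 64.68 = 5.8442%.
Market value of equity E = 99.29 × 94.83m = 9415.6707m.
Total capital V = 9415.6707 + 470.7 + 3069 + 4988 = 17943.3707.
Equity: weight = 9415.6707/17943.3707 = 0.5247; cost = 6.9784%.
Preferred: weight = 470.7/17943.3707 = 0.0262; cost = 5.8442%.
Private placement notes: weight = 3069/17943.3707 = 0.1710; after-tax cost = 6.41% × (1 − 35%) = 4.1665%.
Senior notes: weight = 4988/17943.3707 = 0.2780; after-tax cost = 3.09% × (1 − 35%) = 2.0085%.
WACC = 0.5247 × 6.9784% + 0.0262 × 5.8442% + 0.1710 × 4.1665% + 0.2780 × 2.0085% = 5.0861%.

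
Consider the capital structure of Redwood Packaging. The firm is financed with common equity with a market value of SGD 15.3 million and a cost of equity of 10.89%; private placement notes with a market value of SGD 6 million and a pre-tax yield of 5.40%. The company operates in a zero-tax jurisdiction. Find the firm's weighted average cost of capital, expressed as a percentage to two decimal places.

9.34%

Total capital V = 15.3 + 6 = 21.3.
Equity: weight = 15.3/21.3 = 0.7183; cost = 10.89%.
Private placement notes: weight = 6/21.3 = 0.2817; after-tax cost = 5.4% × (1 − 0%) = 5.4000%.
WACC = 0.7183 × 10.8900% + 0.2817 × 5.4000% = 9.3435%.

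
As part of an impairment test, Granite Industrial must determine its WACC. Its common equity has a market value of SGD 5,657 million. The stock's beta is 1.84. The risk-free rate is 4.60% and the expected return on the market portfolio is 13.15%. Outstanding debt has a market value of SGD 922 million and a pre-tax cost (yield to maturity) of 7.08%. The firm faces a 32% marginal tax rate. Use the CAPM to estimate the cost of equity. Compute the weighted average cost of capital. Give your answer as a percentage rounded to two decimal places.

18.16%

Market risk premium = 13.15% − 4.6% = 8.55%.
Cost of equity via CAPM: Re = 4.6% + 1.84 × 8.55% = 20.3320%.
Total capital V = 5657 + 922 = 6579.
Equity: weight = 5657/6579 = 0.8599; cost = 20.332%.
Debt: weight = 922/6579 = 0.1401; after-tax cost = 7.08% × (1 − 32%) = 4.8144%.
WACC = 0.8599 × 20.3320% + 0.1401 × 4.8144% = 18.1573%.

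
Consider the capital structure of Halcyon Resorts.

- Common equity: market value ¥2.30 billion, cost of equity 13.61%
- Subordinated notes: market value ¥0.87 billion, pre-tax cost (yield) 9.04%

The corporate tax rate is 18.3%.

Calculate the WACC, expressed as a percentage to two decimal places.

Total capital V = 2.3 + 0.87 = 3.17.
Equity: weight = 2.3/3.17 = 0.7256; cost = 13.61%.
Subordinated notes: weight = 0.87/3.17 = 0.2744; after-tax cost = 9.04% × (1 − 18.3%) = 7.3857%.
WACC = 0.7256 × 13.6100% + 0.2744 × 7.3857% = 11.9017%.

11.90%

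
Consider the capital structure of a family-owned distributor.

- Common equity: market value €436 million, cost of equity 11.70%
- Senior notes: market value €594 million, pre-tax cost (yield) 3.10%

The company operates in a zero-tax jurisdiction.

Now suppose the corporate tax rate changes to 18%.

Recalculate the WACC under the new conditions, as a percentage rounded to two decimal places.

6.42%

After the change:
Total capital V = 436 + 594 = 1030.
Equity: weight = 436/1030 = 0.4233; cost = 11.7%.
Senior notes: weight = 594/1030 = 0.5767; after-tax cost = 3.1% × (1 − 18%) = 2.5420%.
WACC = 0.4233 × 11.7000% + 0.5767 × 2.5420% = 6.4186%.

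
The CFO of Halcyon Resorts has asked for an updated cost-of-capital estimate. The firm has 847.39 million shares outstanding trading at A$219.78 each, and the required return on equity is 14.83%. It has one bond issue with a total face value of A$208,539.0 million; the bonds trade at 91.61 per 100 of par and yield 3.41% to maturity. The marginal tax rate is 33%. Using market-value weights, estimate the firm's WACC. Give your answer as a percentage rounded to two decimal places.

8.48%

Market value of equity E = 219.78 × 847.39m = 186239.3742m. Market value of debt D = 208539m × 91.61/100 = 191042.5779m.
Total capital V = 186239.3742 + 191042.5779 = 377281.9521.
Equity: weight = 186239.3742/377281.9521 = 0.4936; cost = 14.83%.
Bonds outstanding: weight = 191042.5779/377281.9521 = 0.5064; after-tax cost = 3.41% × (1 − 33%) = 2.2847%.
WACC = 0.4936 × 14.8300% + 0.5064 × 2.2847% = 8.4775%.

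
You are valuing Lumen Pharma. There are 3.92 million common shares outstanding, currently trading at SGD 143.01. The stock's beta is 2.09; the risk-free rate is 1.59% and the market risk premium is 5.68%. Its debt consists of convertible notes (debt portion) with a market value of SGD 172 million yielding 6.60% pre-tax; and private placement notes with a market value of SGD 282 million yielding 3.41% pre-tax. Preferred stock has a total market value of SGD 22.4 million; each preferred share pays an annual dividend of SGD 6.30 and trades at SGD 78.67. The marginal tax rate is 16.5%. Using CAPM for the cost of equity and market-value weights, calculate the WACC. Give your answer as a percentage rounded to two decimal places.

9.14%

Cost of equity via CAPM: Re = 1.59% + 2.09 × 5.68% = 13.4612%.
Cost of preferred: Rp = 6.3 / 78.67 = 8.0081%.
Market value of equity E = 143.01 × 3.92m = 560.5992m.
Total capital V = 560.5992 + 22.4 + 172 + 282 = 1036.9992.
Equity: weight = 560.5992/1036.9992 = 0.5406; cost = 13.4612%.
Preferred: weight = 22.4/1036.9992 = 0.0216; cost = 8.0081%.
Convertible notes (debt portion): weight = 172/1036.9992 = 0.1659; after-tax cost = 6.6% × (1 − 16.5%) = 5.5110%.
Private placement notes: weight = 282/1036.9992 = 0.2719; after-tax cost = 3.41% × (1 − 16.5%) = 2.8474%.
WACC = 0.5406 × 13.4612% + 0.0216 × 8.0081% + 0.1659 × 5.5110% + 0.2719 × 2.8474% = 9.1384%.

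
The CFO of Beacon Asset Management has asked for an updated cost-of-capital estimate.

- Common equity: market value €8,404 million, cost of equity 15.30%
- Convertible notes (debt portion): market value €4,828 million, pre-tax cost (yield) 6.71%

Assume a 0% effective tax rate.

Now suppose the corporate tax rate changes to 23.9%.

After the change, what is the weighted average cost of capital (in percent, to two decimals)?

11.58%

After the change:
Total capital V = 8404 + 4828 = 13232.
Equity: weight = 8404/13232 = 0.6351; cost = 15.3%.
Convertible notes (debt portion): weight = 4828/13232 = 0.3649; after-tax cost = 6.71% × (1 − 23.9%) = 5.1063%.
WACC = 0.6351 × 15.3000% + 0.3649 × 5.1063% = 11.5806%.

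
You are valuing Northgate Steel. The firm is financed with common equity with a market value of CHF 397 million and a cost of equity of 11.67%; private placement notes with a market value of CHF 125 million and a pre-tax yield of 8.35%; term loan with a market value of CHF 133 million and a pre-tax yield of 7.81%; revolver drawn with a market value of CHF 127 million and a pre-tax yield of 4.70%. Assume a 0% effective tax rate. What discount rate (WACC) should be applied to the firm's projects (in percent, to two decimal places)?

9.35%

Total capital V = 397 + 125 + 133 + 127 = 782.
Equity: weight = 397/782 = 0.5077; cost = 11.67%.
Private placement notes: weight = 125/782 = 0.1598; after-tax cost = 8.35% × (1 − 0%) = 8.3500%.
Term loan: weight = 133/782 = 0.1701; after-tax cost = 7.81% × (1 − 0%) = 7.8100%.
Revolver drawn: weight = 127/782 = 0.1624; after-tax cost = 4.7% × (1 − 0%) = 4.7000%.
WACC = 0.5077 × 11.6700% + 0.1598 × 8.3500% + 0.1701 × 7.8100% + 0.1624 × 4.7000% = 9.3509%.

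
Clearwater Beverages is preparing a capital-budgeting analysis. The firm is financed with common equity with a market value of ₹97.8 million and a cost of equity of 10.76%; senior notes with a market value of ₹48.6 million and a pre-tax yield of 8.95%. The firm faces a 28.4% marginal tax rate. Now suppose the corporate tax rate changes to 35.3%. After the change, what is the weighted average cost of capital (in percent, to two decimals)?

9.11%

After the change:
Total capital V = 97.8 + 48.6 = 146.4.
Equity: weight = 97.8/146.4 = 0.6680; cost = 10.76%.
Senior notes: weight = 48.6/146.4 = 0.3320; after-tax cost = 8.95% × (1 − 35.3%) = 5.7906%.
WACC = 0.6680 × 10.7600% + 0.3320 × 5.7906% = 9.1103%.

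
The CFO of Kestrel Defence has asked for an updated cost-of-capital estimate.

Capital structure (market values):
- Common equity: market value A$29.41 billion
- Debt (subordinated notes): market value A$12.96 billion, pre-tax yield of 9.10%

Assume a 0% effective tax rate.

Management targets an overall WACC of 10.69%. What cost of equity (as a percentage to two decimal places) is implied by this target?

Total capital V = 29.41 + 12.96 = 42.37.
Equity weight = 29.41/42.37 = 0.6941.
Subordinated notes weight = 12.96/42.37 = 0.3059.
Debt contribution = 0.3059 × 9.1% × (1 − 0%) = 2.7835%.
Required equity contribution = 10.69% − 2.7835% = 7.9065%.
Re = 7.9065% / 0.6941 = 11.3907%.

11.39%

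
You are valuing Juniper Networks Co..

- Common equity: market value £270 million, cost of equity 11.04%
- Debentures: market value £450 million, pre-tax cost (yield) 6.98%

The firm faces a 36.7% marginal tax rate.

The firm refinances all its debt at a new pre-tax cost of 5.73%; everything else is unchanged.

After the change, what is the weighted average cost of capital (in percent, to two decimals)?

After the change:
Total capital V = 270 + 450 = 720.
Equity: weight = 270/720 = 0.3750; cost = 11.04%.
Debentures: weight = 450/720 = 0.6250; after-tax cost = 5.73% × (1 − 36.7%) = 3.6271%.
WACC = 0.3750 × 11.0400% + 0.6250 × 3.6271% = 6.4069%.

6.41%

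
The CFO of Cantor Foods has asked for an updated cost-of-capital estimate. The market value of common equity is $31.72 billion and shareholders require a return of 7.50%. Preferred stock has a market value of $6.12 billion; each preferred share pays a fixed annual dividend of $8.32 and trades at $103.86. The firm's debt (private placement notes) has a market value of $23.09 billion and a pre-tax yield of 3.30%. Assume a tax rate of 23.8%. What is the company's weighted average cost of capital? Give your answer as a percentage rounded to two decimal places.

5.66%

Cost of preferred: Rp = 8.32 / 103.86 = 8.0108%.
Total capital V = 31.72 + 6.12 + 23.09 = 60.93.
Equity: weight = 31.72/60.93 = 0.5206; cost = 7.5%.
Preferred: weight = 6.12/60.93 = 0.1004; cost = 8.0108%.
Private placement notes: weight = 23.09/60.93 = 0.3790; after-tax cost = 3.3% × (1 − 23.8%) = 2.5146%.
WACC = 0.5206 × 7.5000% + 0.1004 × 8.0108% + 0.3790 × 2.5146% = 5.6620%.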